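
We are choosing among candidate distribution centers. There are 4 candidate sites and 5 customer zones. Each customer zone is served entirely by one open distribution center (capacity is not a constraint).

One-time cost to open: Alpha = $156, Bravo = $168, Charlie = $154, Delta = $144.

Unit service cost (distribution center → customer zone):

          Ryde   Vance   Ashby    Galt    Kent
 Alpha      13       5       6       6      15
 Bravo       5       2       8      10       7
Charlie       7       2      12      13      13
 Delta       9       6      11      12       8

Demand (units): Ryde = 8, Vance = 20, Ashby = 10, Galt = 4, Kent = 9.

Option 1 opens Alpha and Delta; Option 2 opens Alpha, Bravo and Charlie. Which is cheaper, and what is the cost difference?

Option 1 is cheaper by 77.

Option 1: {Alpha, Delta}: Ryde→Delta 9·8=72, Vance→Alpha 5·20=100, Ashby→Alpha 6·10=60, Galt→Alpha 6·4=24, Kent→Delta 8·9=72. Service 328; fixed 300; total 628.
Option 2: {Alpha, Bravo, Charlie}: Ryde→Bravo 5·8=40, Vance→Bravo 2·20=40, Ashby→Alpha 6·10=60, Galt→Alpha 6·4=24, Kent→Bravo 7·9=63. Service 227; fixed 478; total 705.
Difference: |628 − 705| = 77.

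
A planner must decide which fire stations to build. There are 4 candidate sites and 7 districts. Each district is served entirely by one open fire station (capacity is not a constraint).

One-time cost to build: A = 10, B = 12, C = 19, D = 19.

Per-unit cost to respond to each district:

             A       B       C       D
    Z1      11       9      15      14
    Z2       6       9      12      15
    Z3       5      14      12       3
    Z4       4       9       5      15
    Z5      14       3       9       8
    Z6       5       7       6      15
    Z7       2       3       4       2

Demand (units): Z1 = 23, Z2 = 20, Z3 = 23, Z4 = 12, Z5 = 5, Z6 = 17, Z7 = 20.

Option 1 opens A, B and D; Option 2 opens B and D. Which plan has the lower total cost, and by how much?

Option 1: {A, B, D}: Z1→B 9·23=207, Z2→A 6·20=120, Z3→D 3·23=69, Z4→A 4·12=48, Z5→B 3·5=15, Z6→A 5·17=85, Z7→A 2·20=40. Service 584; fixed 41; total 625.
Option 2: {B, D}: Z1→B 9·23=207, Z2→B 9·20=180, Z3→D 3·23=69, Z4→B 9·12=108, Z5→B 3·5=15, Z6→B 7·17=119, Z7→D 2·20=40. Service 738; fixed 31; total 769.
Difference: |625 − 769| = 144.

Option 1 is cheaper by 144.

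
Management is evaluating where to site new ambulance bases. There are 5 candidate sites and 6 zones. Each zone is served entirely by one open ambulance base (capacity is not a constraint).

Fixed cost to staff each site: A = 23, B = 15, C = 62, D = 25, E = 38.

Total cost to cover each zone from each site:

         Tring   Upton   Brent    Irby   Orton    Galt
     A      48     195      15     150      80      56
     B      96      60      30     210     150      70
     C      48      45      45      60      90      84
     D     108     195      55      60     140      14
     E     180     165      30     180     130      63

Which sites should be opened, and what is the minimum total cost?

Open A, B and D; minimum total cost 340.

For any fixed open set, each zone goes to its cheapest open site; total = fixed + service.
{A, B, D}: Tring→A 48, Upton→B 60, Brent→A 15, Irby→D 60, Orton→A 80, Galt→D 14. Service 277; fixed 63; total 340.
{A, C, D}: service 262 + fixed 110 = 372
{A, B, D, E}: Tring→A 48, Upton→B 60, Brent→A 15, Irby→D 60, Orton→A 80, Galt→D 14. Service 277; fixed 101; total 378.
{A, B, C, D, E}: service 262 + fixed 163 = 425
No other subset beats 340.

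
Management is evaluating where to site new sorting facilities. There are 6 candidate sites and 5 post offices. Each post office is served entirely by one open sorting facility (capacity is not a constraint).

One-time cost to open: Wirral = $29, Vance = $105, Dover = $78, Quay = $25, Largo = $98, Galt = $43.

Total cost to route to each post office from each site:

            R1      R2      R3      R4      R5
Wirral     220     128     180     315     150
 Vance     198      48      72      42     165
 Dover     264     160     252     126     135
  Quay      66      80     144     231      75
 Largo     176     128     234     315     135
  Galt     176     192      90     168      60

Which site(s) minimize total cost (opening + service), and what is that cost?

For any fixed open set, each post office goes to its cheapest open site; total = fixed + service.
{Vance, Quay}: R1→Quay 66, R2→Vance 48, R3→Vance 72, R4→Vance 42, R5→Quay 75. Service 303; fixed 130; total 433.
{Vance, Quay, Galt}: R1→Quay 66, R2→Vance 48, R3→Vance 72, R4→Vance 42, R5→Galt 60. Service 288; fixed 173; total 461.
{Wirral, Vance, Quay}: R1→Quay 66, R2→Vance 48, R3→Vance 72, R4→Vance 42, R5→Quay 75. Service 303; fixed 159; total 462.
{Wirral, Vance, Dover, Quay, Largo, Galt}: R1→Quay 66, R2→Vance 48, R3→Vance 72, R4→Vance 42, R5→Galt 60. Service 288; fixed 378; total 666.
No other subset beats 433.

Open Vance and Quay; minimum total cost 433.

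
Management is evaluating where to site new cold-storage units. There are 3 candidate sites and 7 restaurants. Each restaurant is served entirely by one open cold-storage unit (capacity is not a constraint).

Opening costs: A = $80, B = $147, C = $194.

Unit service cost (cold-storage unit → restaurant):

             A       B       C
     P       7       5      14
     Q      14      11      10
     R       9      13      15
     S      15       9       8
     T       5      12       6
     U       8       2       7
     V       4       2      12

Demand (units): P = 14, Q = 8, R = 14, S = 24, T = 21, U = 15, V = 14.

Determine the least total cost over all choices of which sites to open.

Minimum total cost: 890

For any fixed open set, each restaurant goes to its cheapest open site; total = fixed + service.
{A, B}: P→B 5·14=70, Q→B 11·8=88, R→A 9·14=126, S→B 9·24=216, T→A 5·21=105, U→B 2·15=30, V→B 2·14=28. Service 663; fixed 227; total 890.
{B}: P→B 5·14=70, Q→B 11·8=88, R→B 13·14=182, S→B 9·24=216, T→B 12·21=252, U→B 2·15=30, V→B 2·14=28. Service 866; fixed 147; total 1013.
{A, C}: P→A 7·14=98, Q→C 10·8=80, R→A 9·14=126, S→C 8·24=192, T→A 5·21=105, U→C 7·15=105, V→A 4·14=56. Service 762; fixed 274; total 1036.
{A, B, C}: service 631 + fixed 421 = 1052
No other subset beats 890.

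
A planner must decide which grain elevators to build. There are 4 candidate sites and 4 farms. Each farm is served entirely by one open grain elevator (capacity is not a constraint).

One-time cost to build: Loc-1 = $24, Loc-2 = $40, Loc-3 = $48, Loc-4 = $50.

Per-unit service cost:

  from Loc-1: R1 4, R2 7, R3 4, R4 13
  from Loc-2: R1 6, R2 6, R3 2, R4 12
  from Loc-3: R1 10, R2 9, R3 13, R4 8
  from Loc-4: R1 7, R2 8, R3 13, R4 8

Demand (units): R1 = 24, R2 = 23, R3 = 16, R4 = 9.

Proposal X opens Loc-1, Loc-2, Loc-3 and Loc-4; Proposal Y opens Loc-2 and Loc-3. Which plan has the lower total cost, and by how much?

Proposal X: {Loc-1, Loc-2, Loc-3, Loc-4}: R1→Loc-1 4·24=96, R2→Loc-2 6·23=138, R3→Loc-2 2·16=32, R4→Loc-3 8·9=72. Service 338; fixed 162; total 500.
Proposal Y: {Loc-2, Loc-3}: R1→Loc-2 6·24=144, R2→Loc-2 6·23=138, R3→Loc-2 2·16=32, R4→Loc-3 8·9=72. Service 386; fixed 88; total 474.
Difference: |500 − 474| = 26.

Proposal Y is cheaper by 26.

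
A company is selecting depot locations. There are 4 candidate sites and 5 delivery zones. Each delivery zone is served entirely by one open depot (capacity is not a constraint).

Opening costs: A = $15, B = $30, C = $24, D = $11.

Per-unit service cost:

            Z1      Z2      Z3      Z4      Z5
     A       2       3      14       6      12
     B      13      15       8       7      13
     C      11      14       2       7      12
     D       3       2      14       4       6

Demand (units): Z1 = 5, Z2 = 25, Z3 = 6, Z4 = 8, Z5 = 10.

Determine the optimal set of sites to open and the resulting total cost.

For any fixed open set, each delivery zone goes to its cheapest open site; total = fixed + service.
{C, D}: Z1→D 3·5=15, Z2→D 2·25=50, Z3→C 2·6=12, Z4→D 4·8=32, Z5→D 6·10=60. Service 169; fixed 35; total 204.
{A, C, D}: service 164 + fixed 50 = 214
{B, C, D}: service 169 + fixed 65 = 234
{A, B, C, D}: service 164 + fixed 80 = 244
(All 15 nonempty subsets were checked; C and D is lowest.)

Open C and D; minimum total cost 204.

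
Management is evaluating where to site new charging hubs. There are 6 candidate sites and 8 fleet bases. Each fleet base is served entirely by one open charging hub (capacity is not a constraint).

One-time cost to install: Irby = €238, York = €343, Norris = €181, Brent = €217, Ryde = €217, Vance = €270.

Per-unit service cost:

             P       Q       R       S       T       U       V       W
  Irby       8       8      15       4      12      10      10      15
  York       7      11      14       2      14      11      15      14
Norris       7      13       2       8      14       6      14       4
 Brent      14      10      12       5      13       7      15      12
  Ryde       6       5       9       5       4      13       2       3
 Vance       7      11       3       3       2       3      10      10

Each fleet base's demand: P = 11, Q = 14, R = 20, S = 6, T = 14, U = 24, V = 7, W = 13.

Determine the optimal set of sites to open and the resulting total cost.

For any fixed open set, each fleet base goes to its cheapest open site; total = fixed + service.
{Ryde, Vance}: P→Ryde 6·11=66, Q→Ryde 5·14=70, R→Vance 3·20=60, S→Vance 3·6=18, T→Vance 2·14=28, U→Vance 3·24=72, V→Ryde 2·7=14, W→Ryde 3·13=39. Service 367; fixed 487; total 854.
{Norris, Ryde}: service 459 + fixed 398 = 857
{Vance}: service 609 + fixed 270 = 879
{Irby, York, Norris, Brent, Ryde, Vance}: P→Ryde 6·11=66, Q→Ryde 5·14=70, R→Norris 2·20=40, S→York 2·6=12, T→Vance 2·14=28, U→Vance 3·24=72, V→Ryde 2·7=14, W→Ryde 3·13=39. Service 341; fixed 1466; total 1807.
No other subset beats 854.

Open Ryde and Vance; minimum total cost 854.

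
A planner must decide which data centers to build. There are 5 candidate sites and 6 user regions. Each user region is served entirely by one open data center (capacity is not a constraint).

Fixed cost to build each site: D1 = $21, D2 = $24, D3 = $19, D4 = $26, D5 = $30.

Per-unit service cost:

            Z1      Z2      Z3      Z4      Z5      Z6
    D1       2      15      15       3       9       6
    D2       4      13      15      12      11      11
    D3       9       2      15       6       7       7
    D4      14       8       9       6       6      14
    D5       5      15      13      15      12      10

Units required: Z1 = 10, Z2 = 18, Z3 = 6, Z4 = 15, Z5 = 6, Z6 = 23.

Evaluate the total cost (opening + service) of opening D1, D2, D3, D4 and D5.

Total cost: 449

Each user region is assigned to its cheapest site among the open ones.
{D1, D2, D3, D4, D5}: Z1→D1 2·10=20, Z2→D3 2·18=36, Z3→D4 9·6=54, Z4→D1 3·15=45, Z5→D4 6·6=36, Z6→D1 6·23=138. Service 329; fixed 120; total 449.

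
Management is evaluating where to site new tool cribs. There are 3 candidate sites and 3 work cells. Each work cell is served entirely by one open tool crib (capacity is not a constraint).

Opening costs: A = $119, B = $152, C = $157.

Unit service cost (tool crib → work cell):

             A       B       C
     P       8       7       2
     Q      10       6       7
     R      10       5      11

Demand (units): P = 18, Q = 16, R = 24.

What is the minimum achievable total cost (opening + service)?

For any fixed open set, each work cell goes to its cheapest open site; total = fixed + service.
{B}: P→B 7·18=126, Q→B 6·16=96, R→B 5·24=120. Service 342; fixed 152; total 494.
{B, C}: P→C 2·18=36, Q→B 6·16=96, R→B 5·24=120. Service 252; fixed 309; total 561.
{C}: service 412 + fixed 157 = 569
{A, B, C}: service 252 + fixed 428 = 680
No other subset beats 494.

Minimum total cost: 494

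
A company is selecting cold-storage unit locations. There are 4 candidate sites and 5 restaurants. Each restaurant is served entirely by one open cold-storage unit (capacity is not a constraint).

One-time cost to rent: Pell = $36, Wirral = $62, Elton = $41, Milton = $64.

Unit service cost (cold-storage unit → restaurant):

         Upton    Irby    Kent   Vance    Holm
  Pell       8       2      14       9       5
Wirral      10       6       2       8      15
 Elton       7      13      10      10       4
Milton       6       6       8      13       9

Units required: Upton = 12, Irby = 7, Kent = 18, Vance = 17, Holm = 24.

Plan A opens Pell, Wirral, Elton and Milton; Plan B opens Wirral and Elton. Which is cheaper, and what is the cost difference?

Plan A: {Pell, Wirral, Elton, Milton}: Upton→Milton 6·12=72, Irby→Pell 2·7=14, Kent→Wirral 2·18=36, Vance→Wirral 8·17=136, Holm→Elton 4·24=96. Service 354; fixed 203; total 557.
Plan B: {Wirral, Elton}: Upton→Elton 7·12=84, Irby→Wirral 6·7=42, Kent→Wirral 2·18=36, Vance→Wirral 8·17=136, Holm→Elton 4·24=96. Service 394; fixed 103; total 497.
Difference: |557 − 497| = 60.

Plan B is cheaper by 60.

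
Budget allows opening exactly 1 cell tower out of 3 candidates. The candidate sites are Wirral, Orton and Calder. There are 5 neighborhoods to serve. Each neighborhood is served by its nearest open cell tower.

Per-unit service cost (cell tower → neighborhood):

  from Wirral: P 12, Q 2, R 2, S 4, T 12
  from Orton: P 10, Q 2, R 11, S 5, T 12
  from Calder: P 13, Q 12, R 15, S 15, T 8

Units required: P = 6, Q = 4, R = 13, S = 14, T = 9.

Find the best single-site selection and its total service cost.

Choose Wirral only; total service cost 270.

With exactly 1 open, each neighborhood uses its cheapest among the chosen.
{Wirral}: P→Wirral 12·6=72, Q→Wirral 2·4=8, R→Wirral 2·13=26, S→Wirral 4·14=56, T→Wirral 12·9=108. Service cost 270.
{Orton}: service cost 389
{Calder}: service cost 603
Among all 3 size-1 choices, {Wirral} is lowest.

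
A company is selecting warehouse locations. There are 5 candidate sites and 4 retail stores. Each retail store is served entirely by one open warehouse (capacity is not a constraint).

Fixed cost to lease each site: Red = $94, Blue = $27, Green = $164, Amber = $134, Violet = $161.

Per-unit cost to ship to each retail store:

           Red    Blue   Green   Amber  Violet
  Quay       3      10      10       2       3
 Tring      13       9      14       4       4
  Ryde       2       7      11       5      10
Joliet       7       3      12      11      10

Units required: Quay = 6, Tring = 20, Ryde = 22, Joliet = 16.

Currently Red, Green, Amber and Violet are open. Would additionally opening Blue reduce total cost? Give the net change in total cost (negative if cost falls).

Current service cost with {Red, Green, Amber, Violet}: 248.
Adding Blue: each retail store re-picks its cheapest; new service cost 184, saving 64.
Extra fixed cost: 27. Net change = 27 − 64 = -37.
(Totals: 801 → 764.)

Yes — net change −37 (cost falls by 37).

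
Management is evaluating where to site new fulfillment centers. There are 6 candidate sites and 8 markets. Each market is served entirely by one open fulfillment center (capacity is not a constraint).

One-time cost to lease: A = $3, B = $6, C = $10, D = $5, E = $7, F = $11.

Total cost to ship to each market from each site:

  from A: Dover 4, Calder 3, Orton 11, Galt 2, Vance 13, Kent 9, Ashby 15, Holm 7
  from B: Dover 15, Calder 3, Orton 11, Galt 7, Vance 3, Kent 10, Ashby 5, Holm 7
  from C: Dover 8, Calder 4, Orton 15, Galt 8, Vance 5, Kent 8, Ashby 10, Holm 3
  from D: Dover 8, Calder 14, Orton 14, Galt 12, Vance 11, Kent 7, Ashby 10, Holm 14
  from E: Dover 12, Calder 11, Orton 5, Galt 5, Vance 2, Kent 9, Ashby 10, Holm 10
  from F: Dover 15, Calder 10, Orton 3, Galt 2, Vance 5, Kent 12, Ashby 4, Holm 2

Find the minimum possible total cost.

For any fixed open set, each market goes to its cheapest open site; total = fixed + service.
{A, F}: Dover→A 4, Calder→A 3, Orton→F 3, Galt→A 2, Vance→F 5, Kent→A 9, Ashby→F 4, Holm→F 2. Service 32; fixed 14; total 46.
{A, D, F}: service 30 + fixed 19 = 49
{A, B, F}: Dover→A 4, Calder→A 3, Orton→F 3, Galt→A 2, Vance→B 3, Kent→A 9, Ashby→F 4, Holm→F 2. Service 30; fixed 20; total 50.
{A, B, C, D, E, F}: service 27 + fixed 42 = 69
No other subset beats 46.

Minimum total cost: 46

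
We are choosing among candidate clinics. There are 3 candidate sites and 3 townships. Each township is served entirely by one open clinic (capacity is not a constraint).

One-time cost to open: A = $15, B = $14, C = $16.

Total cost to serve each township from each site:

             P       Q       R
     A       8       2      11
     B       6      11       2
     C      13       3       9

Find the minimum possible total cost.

Minimum total cost: 33

For any fixed open set, each township goes to its cheapest open site; total = fixed + service.
{B}: P→B 6, Q→B 11, R→B 2. Service 19; fixed 14; total 33.
{A}: P→A 8, Q→A 2, R→A 11. Service 21; fixed 15; total 36.
{A, B}: service 10 + fixed 29 = 39
{A, B, C}: P→B 6, Q→A 2, R→B 2. Service 10; fixed 45; total 55.
(All 7 nonempty subsets were checked; B only is lowest.)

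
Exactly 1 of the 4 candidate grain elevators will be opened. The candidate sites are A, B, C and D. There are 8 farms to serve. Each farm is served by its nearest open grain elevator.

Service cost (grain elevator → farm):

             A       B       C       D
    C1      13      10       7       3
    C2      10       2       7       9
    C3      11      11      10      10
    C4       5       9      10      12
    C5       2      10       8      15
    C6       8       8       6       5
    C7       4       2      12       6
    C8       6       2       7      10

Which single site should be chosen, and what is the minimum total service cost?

With exactly 1 open, each farm uses its cheapest among the chosen.
{B}: C1→B 10, C2→B 2, C3→B 11, C4→B 9, C5→B 10, C6→B 8, C7→B 2, C8→B 2. Service cost 54.
{A}: service cost 59
{C}: service cost 67
Among all 4 size-1 choices, {B} is lowest.

Choose B only; total service cost 54.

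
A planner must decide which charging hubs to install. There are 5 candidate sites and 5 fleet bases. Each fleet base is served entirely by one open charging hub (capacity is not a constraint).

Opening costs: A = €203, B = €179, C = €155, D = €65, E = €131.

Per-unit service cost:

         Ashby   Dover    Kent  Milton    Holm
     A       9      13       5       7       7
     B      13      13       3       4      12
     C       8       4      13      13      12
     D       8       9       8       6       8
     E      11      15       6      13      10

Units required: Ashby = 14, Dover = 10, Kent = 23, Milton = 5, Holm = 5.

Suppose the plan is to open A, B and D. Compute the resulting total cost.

Total cost: 773

Each fleet base is assigned to its cheapest site among the open ones.
{A, B, D}: Ashby→D 8·14=112, Dover→D 9·10=90, Kent→B 3·23=69, Milton→B 4·5=20, Holm→A 7·5=35. Service 326; fixed 447; total 773.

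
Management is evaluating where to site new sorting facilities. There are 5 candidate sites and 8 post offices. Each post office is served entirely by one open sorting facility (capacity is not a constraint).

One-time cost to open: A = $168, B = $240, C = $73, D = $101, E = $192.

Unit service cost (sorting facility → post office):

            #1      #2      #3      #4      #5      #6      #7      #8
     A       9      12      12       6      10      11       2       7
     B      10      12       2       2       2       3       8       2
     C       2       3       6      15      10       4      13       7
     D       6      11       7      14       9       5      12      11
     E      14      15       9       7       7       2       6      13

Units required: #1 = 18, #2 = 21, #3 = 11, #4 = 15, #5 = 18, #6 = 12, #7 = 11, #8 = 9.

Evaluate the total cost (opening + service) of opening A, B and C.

Total cost: 744

Each post office is assigned to its cheapest site among the open ones.
{A, B, C}: #1→C 2·18=36, #2→C 3·21=63, #3→B 2·11=22, #4→B 2·15=30, #5→B 2·18=36, #6→B 3·12=36, #7→A 2·11=22, #8→B 2·9=18. Service 263; fixed 481; total 744.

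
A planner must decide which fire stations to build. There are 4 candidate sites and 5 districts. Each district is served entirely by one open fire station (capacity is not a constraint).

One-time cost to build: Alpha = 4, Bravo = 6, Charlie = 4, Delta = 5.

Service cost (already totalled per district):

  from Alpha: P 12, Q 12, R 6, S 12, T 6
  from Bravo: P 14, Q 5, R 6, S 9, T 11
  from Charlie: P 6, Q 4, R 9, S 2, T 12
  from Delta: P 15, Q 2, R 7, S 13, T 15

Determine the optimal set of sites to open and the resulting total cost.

For any fixed open set, each district goes to its cheapest open site; total = fixed + service.
{Alpha, Charlie}: P→Charlie 6, Q→Charlie 4, R→Alpha 6, S→Charlie 2, T→Alpha 6. Service 24; fixed 8; total 32.
{Alpha, Charlie, Delta}: service 22 + fixed 13 = 35
{Charlie}: P→Charlie 6, Q→Charlie 4, R→Charlie 9, S→Charlie 2, T→Charlie 12. Service 33; fixed 4; total 37.
{Alpha, Bravo, Charlie, Delta}: P→Charlie 6, Q→Delta 2, R→Alpha 6, S→Charlie 2, T→Alpha 6. Service 22; fixed 19; total 41.
No other subset beats 32.

Open Alpha and Charlie; minimum total cost 32.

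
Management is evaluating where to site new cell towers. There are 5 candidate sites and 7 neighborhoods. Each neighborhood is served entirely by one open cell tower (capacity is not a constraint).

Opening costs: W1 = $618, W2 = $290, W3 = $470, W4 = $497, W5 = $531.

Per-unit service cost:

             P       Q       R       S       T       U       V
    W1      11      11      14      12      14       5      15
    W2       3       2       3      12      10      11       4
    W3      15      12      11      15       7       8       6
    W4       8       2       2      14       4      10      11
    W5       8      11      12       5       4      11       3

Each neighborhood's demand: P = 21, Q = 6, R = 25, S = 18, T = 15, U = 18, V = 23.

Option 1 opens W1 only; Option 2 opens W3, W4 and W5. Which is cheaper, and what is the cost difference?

Option 2 is cheaper by 35.

Option 1: {W1}: P→W1 11·21=231, Q→W1 11·6=66, R→W1 14·25=350, S→W1 12·18=216, T→W1 14·15=210, U→W1 5·18=90, V→W1 15·23=345. Service 1508; fixed 618; total 2126.
Option 2: {W3, W4, W5}: P→W4 8·21=168, Q→W4 2·6=12, R→W4 2·25=50, S→W5 5·18=90, T→W4 4·15=60, U→W3 8·18=144, V→W5 3·23=69. Service 593; fixed 1498; total 2091.
Difference: |2126 − 2091| = 35.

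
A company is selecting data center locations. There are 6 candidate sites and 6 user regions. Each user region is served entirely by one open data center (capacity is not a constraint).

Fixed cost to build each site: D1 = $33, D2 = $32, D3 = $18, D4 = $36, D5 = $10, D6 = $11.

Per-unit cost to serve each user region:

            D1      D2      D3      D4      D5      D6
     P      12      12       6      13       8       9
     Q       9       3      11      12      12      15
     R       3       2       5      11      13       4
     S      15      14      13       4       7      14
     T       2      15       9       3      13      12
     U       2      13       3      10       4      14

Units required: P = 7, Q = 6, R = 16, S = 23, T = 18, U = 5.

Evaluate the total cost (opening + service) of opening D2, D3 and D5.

Each user region is assigned to its cheapest site among the open ones.
{D2, D3, D5}: P→D3 6·7=42, Q→D2 3·6=18, R→D2 2·16=32, S→D5 7·23=161, T→D3 9·18=162, U→D3 3·5=15. Service 430; fixed 60; total 490.

Total cost: 490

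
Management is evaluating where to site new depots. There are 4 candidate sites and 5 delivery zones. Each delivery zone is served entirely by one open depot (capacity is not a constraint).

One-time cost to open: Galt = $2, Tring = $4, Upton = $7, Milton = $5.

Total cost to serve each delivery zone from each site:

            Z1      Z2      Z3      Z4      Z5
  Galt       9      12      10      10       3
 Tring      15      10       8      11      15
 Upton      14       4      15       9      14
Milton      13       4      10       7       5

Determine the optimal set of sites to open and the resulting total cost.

For any fixed open set, each delivery zone goes to its cheapest open site; total = fixed + service.
{Galt, Milton}: Z1→Galt 9, Z2→Milton 4, Z3→Galt 10, Z4→Milton 7, Z5→Galt 3. Service 33; fixed 7; total 40.
{Galt, Tring, Milton}: service 31 + fixed 11 = 42
{Galt, Upton}: service 35 + fixed 9 = 44
{Galt, Tring, Upton, Milton}: Z1→Galt 9, Z2→Upton 4, Z3→Tring 8, Z4→Milton 7, Z5→Galt 3. Service 31; fixed 18; total 49.
No other subset beats 40.

Open Galt and Milton; minimum total cost 40.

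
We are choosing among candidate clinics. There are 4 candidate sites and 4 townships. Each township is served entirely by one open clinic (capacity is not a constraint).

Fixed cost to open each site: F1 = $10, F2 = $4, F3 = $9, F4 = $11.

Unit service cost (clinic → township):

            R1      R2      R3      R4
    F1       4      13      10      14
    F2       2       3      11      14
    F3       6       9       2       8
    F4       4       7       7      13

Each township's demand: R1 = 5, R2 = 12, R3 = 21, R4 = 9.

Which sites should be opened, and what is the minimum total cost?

For any fixed open set, each township goes to its cheapest open site; total = fixed + service.
{F2, F3}: R1→F2 2·5=10, R2→F2 3·12=36, R3→F3 2·21=42, R4→F3 8·9=72. Service 160; fixed 13; total 173.
{F1, F2, F3}: service 160 + fixed 23 = 183
{F2, F3, F4}: service 160 + fixed 24 = 184
{F1, F2, F3, F4}: service 160 + fixed 34 = 194
No other subset beats 173.

Open F2 and F3; minimum total cost 173.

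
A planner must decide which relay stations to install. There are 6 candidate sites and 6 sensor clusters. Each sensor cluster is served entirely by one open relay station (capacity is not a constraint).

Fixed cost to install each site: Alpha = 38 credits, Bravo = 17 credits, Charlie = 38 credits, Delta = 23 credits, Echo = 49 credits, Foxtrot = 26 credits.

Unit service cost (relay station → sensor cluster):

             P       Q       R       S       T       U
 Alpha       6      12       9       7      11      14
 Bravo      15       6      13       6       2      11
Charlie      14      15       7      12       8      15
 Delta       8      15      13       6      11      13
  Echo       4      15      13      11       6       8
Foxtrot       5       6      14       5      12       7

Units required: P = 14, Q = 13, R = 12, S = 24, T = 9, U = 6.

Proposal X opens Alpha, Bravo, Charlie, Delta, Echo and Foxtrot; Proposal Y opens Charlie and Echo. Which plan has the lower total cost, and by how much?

Proposal X: {Alpha, Bravo, Charlie, Delta, Echo, Foxtrot}: P→Echo 4·14=56, Q→Bravo 6·13=78, R→Charlie 7·12=84, S→Foxtrot 5·24=120, T→Bravo 2·9=18, U→Foxtrot 7·6=42. Service 398; fixed 191; total 589.
Proposal Y: {Charlie, Echo}: P→Echo 4·14=56, Q→Charlie 15·13=195, R→Charlie 7·12=84, S→Echo 11·24=264, T→Echo 6·9=54, U→Echo 8·6=48. Service 701; fixed 87; total 788.
Difference: |589 − 788| = 199.

Proposal X is cheaper by 199.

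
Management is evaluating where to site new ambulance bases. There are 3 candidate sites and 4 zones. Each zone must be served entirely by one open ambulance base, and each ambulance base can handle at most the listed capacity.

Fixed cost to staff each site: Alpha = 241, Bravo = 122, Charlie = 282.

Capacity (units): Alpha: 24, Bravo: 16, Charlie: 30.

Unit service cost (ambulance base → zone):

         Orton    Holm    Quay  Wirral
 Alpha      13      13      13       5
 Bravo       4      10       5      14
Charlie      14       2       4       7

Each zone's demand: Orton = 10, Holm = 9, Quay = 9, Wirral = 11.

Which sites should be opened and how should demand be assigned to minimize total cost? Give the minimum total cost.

Minimum total cost: 575

Open {Bravo, Charlie}: Orton→Bravo 4·10=40, Holm→Charlie 2·9=18, Quay→Charlie 4·9=36, Wirral→Charlie 7·11=77.
Loads: Bravo carries 10/16, Charlie carries 29/30. Service 171; fixed 404; total 575.
Next best feasible plan costs 684.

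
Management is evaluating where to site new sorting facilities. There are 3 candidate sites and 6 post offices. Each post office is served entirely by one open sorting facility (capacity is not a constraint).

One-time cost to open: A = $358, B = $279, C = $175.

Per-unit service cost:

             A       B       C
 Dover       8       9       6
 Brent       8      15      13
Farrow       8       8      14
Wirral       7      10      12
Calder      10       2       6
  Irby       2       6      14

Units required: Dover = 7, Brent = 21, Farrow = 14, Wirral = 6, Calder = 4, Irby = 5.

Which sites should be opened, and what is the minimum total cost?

Open A only; minimum total cost 786.

For any fixed open set, each post office goes to its cheapest open site; total = fixed + service.
{A}: Dover→A 8·7=56, Brent→A 8·21=168, Farrow→A 8·14=112, Wirral→A 7·6=42, Calder→A 10·4=40, Irby→A 2·5=10. Service 428; fixed 358; total 786.
{C}: Dover→C 6·7=42, Brent→C 13·21=273, Farrow→C 14·14=196, Wirral→C 12·6=72, Calder→C 6·4=24, Irby→C 14·5=70. Service 677; fixed 175; total 852.
{B}: service 588 + fixed 279 = 867
{A, B, C}: service 382 + fixed 812 = 1194
No other subset beats 786.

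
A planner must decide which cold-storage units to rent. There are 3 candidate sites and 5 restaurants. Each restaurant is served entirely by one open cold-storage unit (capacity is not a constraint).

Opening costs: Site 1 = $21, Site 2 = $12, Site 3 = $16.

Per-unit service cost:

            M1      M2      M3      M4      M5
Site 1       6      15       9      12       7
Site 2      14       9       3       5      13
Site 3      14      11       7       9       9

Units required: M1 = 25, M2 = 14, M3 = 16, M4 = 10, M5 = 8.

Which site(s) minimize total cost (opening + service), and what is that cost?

Open Site 1 and Site 2; minimum total cost 463.

For any fixed open set, each restaurant goes to its cheapest open site; total = fixed + service.
{Site 1, Site 2}: M1→Site 1 6·25=150, M2→Site 2 9·14=126, M3→Site 2 3·16=48, M4→Site 2 5·10=50, M5→Site 1 7·8=56. Service 430; fixed 33; total 463.
{Site 1, Site 2, Site 3}: M1→Site 1 6·25=150, M2→Site 2 9·14=126, M3→Site 2 3·16=48, M4→Site 2 5·10=50, M5→Site 1 7·8=56. Service 430; fixed 49; total 479.
{Site 1, Site 3}: service 562 + fixed 37 = 599
{Site 2}: service 678 + fixed 12 = 690
No other subset beats 463.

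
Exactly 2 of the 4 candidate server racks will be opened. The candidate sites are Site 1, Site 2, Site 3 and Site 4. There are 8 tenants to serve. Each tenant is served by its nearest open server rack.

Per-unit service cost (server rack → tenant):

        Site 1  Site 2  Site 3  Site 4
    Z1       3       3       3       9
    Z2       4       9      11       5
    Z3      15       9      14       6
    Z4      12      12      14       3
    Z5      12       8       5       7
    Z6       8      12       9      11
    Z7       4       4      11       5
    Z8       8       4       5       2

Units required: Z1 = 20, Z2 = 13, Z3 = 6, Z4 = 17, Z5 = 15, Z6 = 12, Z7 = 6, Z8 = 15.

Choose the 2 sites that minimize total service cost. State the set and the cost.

Choose Site 1 and Site 4; total service cost 454.

With exactly 2 open, each tenant uses its cheapest among the chosen.
{Site 1, Site 4}: Z1→Site 1 3·20=60, Z2→Site 1 4·13=52, Z3→Site 4 6·6=36, Z4→Site 4 3·17=51, Z5→Site 4 7·15=105, Z6→Site 1 8·12=96, Z7→Site 1 4·6=24, Z8→Site 4 2·15=30. Service cost 454.
{Site 3, Site 4}: service cost 455
{Site 2, Site 4}: service cost 503
Among all 6 size-2 choices, {Site 1, Site 4} is lowest.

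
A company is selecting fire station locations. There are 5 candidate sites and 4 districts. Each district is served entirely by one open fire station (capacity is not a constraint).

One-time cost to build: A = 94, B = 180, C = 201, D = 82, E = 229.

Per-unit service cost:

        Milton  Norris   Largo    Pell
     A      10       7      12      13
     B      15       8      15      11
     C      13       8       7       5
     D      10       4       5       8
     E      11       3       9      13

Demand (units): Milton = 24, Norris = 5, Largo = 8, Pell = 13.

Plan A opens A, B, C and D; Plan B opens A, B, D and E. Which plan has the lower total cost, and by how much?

Plan A: {A, B, C, D}: Milton→A 10·24=240, Norris→D 4·5=20, Largo→D 5·8=40, Pell→C 5·13=65. Service 365; fixed 557; total 922.
Plan B: {A, B, D, E}: Milton→A 10·24=240, Norris→E 3·5=15, Largo→D 5·8=40, Pell→D 8·13=104. Service 399; fixed 585; total 984.
Difference: |922 − 984| = 62.

Plan A is cheaper by 62.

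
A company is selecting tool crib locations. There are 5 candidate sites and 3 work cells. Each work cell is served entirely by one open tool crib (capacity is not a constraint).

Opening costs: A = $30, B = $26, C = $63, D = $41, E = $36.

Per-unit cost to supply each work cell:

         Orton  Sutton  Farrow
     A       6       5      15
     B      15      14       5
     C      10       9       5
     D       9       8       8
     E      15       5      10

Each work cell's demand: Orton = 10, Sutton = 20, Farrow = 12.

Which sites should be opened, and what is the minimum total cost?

Open A and B; minimum total cost 276.

For any fixed open set, each work cell goes to its cheapest open site; total = fixed + service.
{A, B}: Orton→A 6·10=60, Sutton→A 5·20=100, Farrow→B 5·12=60. Service 220; fixed 56; total 276.
{A, B, E}: Orton→A 6·10=60, Sutton→A 5·20=100, Farrow→B 5·12=60. Service 220; fixed 92; total 312.
{A, C}: Orton→A 6·10=60, Sutton→A 5·20=100, Farrow→C 5·12=60. Service 220; fixed 93; total 313.
{A, B, C, D, E}: service 220 + fixed 196 = 416
No other subset beats 276.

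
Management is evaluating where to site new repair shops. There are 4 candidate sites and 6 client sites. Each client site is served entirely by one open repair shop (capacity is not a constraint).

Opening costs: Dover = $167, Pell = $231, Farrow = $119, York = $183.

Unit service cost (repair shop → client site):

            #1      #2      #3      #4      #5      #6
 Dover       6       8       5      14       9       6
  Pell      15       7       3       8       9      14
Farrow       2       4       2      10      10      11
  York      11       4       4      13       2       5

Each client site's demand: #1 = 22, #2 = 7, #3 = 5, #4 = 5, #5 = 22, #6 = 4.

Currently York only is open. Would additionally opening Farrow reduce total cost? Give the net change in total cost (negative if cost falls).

Current service cost with {York}: 419.
Adding Farrow: each client site re-picks its cheapest; new service cost 196, saving 223.
Extra fixed cost: 119. Net change = 119 − 223 = -104.
(Totals: 602 → 498.)

Yes — net change −104 (cost falls by 104).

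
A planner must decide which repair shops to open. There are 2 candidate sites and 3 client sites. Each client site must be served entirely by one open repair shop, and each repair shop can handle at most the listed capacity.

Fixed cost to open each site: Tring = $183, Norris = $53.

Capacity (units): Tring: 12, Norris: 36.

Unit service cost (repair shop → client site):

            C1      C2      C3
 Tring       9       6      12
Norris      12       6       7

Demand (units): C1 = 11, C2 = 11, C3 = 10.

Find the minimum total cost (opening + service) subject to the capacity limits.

Open {Norris}: C1→Norris 12·11=132, C2→Norris 6·11=66, C3→Norris 7·10=70.
Loads: Norris carries 32/36. Service 268; fixed 53; total 321.
Next best feasible plan costs 471.

Minimum total cost: 321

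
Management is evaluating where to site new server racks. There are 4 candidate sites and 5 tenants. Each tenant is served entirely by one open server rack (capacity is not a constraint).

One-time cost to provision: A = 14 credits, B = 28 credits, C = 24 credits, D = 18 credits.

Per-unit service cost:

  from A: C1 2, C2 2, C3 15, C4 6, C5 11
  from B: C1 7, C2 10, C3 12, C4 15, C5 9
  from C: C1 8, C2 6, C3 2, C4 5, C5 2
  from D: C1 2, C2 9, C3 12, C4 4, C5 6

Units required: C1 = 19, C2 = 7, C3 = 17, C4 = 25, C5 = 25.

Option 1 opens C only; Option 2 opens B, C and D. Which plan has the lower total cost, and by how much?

Option 2 is cheaper by 93.

Option 1: {C}: C1→C 8·19=152, C2→C 6·7=42, C3→C 2·17=34, C4→C 5·25=125, C5→C 2·25=50. Service 403; fixed 24; total 427.
Option 2: {B, C, D}: C1→D 2·19=38, C2→C 6·7=42, C3→C 2·17=34, C4→D 4·25=100, C5→C 2·25=50. Service 264; fixed 70; total 334.
Difference: |427 − 334| = 93.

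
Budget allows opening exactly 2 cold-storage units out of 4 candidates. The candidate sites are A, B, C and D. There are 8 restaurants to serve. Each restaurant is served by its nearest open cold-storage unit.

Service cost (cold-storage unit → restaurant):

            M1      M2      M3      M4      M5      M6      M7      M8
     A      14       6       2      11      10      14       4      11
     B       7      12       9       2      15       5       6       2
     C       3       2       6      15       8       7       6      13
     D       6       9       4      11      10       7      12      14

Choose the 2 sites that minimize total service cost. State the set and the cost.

With exactly 2 open, each restaurant uses its cheapest among the chosen.
{B, C}: M1→C 3, M2→C 2, M3→C 6, M4→B 2, M5→C 8, M6→B 5, M7→B 6, M8→B 2. Service cost 34.
{A, B}: service cost 38
{B, D}: service cost 44
Among all 6 size-2 choices, {B, C} is lowest.

Choose B and C; total service cost 34.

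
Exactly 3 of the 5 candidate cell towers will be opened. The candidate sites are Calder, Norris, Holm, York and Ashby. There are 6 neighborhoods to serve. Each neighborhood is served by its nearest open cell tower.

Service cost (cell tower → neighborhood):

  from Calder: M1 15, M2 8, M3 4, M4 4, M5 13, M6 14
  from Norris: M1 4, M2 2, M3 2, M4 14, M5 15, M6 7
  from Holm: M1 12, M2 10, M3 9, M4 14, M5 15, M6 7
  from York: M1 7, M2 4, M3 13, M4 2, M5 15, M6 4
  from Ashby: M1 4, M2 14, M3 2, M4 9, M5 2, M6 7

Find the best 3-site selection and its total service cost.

With exactly 3 open, each neighborhood uses its cheapest among the chosen.
{Norris, York, Ashby}: M1→Norris 4, M2→Norris 2, M3→Norris 2, M4→York 2, M5→Ashby 2, M6→York 4. Service cost 16.
{Calder, York, Ashby}: service cost 18
{Holm, York, Ashby}: service cost 18
Among all 10 size-3 choices, {Norris, York, Ashby} is lowest.

Choose Norris, York and Ashby; total service cost 16.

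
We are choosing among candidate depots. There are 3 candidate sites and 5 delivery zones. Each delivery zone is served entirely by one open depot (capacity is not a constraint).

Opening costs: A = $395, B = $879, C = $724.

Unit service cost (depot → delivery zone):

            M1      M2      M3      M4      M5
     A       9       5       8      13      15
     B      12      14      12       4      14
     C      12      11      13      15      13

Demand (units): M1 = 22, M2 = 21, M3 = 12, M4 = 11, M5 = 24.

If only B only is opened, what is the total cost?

Total cost: 1961

Each delivery zone is assigned to its cheapest site among the open ones.
{B}: M1→B 12·22=264, M2→B 14·21=294, M3→B 12·12=144, M4→B 4·11=44, M5→B 14·24=336. Service 1082; fixed 879; total 1961.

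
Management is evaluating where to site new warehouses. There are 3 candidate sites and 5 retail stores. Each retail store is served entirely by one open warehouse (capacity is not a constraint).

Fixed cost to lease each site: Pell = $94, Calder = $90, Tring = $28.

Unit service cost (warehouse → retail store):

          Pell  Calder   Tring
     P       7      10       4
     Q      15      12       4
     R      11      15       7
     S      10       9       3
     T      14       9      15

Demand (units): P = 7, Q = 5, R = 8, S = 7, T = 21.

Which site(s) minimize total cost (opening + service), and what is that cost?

For any fixed open set, each retail store goes to its cheapest open site; total = fixed + service.
{Calder, Tring}: P→Tring 4·7=28, Q→Tring 4·5=20, R→Tring 7·8=56, S→Tring 3·7=21, T→Calder 9·21=189. Service 314; fixed 118; total 432.
{Tring}: service 440 + fixed 28 = 468
{Pell, Calder, Tring}: service 314 + fixed 212 = 526
No other subset beats 432.

Open Calder and Tring; minimum total cost 432.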